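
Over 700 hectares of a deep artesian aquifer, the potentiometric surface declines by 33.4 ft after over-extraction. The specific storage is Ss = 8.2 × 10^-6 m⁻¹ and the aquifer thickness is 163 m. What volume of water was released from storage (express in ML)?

ΔV ≈ 95.2 ML

S = Ss × b = 8.2 × 10^-6 m⁻¹ × 163 m = 1.337 × 10^-3
A = 700 hectares = 7 × 10^6 m²
Δh = 33.4 ft = 10.18 m
ΔV = S × A × Δh = 0.001337 × 7 × 10^6 m² × 10.18 m = 95250 m³
ΔV = 95250 m³ = 95.25 ML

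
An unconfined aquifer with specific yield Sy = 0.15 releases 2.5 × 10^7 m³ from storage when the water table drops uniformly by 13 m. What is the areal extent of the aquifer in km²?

A ≈ 12.8 km²

A = ΔV / (Sy × Δh) = 2.5 × 10^7 / (0.15 × 13) = 1.282 × 10^7 m²
A = 1.282 × 10^7 m² = 12.82 km²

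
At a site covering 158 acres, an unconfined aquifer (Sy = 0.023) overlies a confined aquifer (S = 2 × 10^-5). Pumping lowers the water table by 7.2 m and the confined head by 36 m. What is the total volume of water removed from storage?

ΔV ≈ 1.06 × 10^5 m³

A = 158 acres = 6.394 × 10^5 m²
Unconfined: ΔV_u = Sy × A × Δh_u = 0.023 × 6.394 × 10^5 × 7.2 = 1.059 × 10^5 m³
Confined: ΔV_c = S × A × Δh_c = 2 × 10^-5 × 6.394 × 10^5 × 36 = 460.4 m³
Total ΔV = 1.059 × 10^5 + 460.4 = 1.063 × 10^5 m³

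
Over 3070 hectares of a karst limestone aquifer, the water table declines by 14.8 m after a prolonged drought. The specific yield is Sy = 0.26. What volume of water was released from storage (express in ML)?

A = 3070 hectares = 3.07 × 10^7 m²
ΔV = Sy × A × Δh = 0.26 × 3.07 × 10^7 m² × 14.8 m = 1.181 × 10^8 m³
ΔV = 1.181 × 10^8 m³ = 1.181 × 10^5 ML

ΔV ≈ 1.18 × 10^5 ML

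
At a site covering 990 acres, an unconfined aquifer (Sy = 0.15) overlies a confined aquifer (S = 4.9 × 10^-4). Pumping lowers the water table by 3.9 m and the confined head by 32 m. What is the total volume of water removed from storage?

ΔV ≈ 2.41 × 10^6 m³

A = 990 acres = 4.006 × 10^6 m²
Unconfined: ΔV_u = Sy × A × Δh_u = 0.15 × 4.006 × 10^6 × 3.9 = 2.344 × 10^6 m³
Confined: ΔV_c = S × A × Δh_c = 4.9 × 10^-4 × 4.006 × 10^6 × 32 = 62820 m³
Total ΔV = 2.344 × 10^6 + 62820 = 2.407 × 10^6 m³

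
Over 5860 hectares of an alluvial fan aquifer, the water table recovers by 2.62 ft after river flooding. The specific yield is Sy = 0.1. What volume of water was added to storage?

A = 5860 hectares = 5.86 × 10^7 m²
Δh = 2.62 ft = 0.7986 m
ΔV = Sy × A × Δh = 0.1 × 5.86 × 10^7 m² × 0.7986 m = 4.68 × 10^6 m³

ΔV ≈ 4.68 × 10^6 m³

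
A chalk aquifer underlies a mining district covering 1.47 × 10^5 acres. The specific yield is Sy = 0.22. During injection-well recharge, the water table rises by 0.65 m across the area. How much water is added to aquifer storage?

ΔV ≈ 8.51 × 10^7 m³

A = 1.47 × 10^5 acres = 5.949 × 10^8 m²
ΔV = Sy × A × Δh = 0.22 × 5.949 × 10^8 m² × 0.65 m = 8.507 × 10^7 m³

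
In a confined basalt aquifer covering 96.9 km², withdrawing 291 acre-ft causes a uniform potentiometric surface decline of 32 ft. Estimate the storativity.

S ≈ 3.8 × 10^-4

A = 96.9 km² = 9.69 × 10^7 m²
Δh = 32 ft = 9.754 m
ΔV = 291 acre-ft = 3.589 × 10^5 m³
S = ΔV / (A × Δh) = 3.589 × 10^5 m³ / (9.69 × 10^7 m² × 9.754 m) = 3.798 × 10^-4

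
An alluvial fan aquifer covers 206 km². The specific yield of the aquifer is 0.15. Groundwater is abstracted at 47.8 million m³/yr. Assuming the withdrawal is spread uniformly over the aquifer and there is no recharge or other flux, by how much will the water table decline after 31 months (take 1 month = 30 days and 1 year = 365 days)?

A = 206 km² = 2.06 × 10^8 m²
Q = 47.8 million m³/yr = 1.31 × 10^5 m³/d
t = 31 months = 930 d
ΔV = Q × t = 1.31 × 10^5 m³/d × 930 d = 1.218 × 10^8 m³
Δh = ΔV / (Sy × A) = 1.218 × 10^8 / (0.15 × 2.06 × 10^8) = 3.941 m

Δh ≈ 3.94 m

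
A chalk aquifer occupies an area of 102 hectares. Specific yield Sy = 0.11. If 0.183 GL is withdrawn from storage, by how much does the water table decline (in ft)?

Δh ≈ 5.35 ft

A = 102 hectares = 1.02 × 10^6 m²
ΔV = 0.183 GL = 1.83 × 10^5 m³
Δh = ΔV / (Sy × A) = 1.83 × 10^5 m³ / (0.11 × 1.02 × 10^6 m²) = 1.631 m
Δh = 1.631 m = 5.351 ft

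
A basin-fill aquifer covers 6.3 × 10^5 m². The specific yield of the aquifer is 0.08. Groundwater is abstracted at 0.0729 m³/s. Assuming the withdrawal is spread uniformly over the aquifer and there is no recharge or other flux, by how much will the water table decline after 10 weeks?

Q = 0.0729 m³/s = 6299 m³/d
t = 10 weeks = 70 d
ΔV = Q × t = 6299 m³/d × 70 d = 4.409 × 10^5 m³
Δh = ΔV / (Sy × A) = 4.409 × 10^5 / (0.08 × 6.3 × 10^5) = 8.748 m

Δh ≈ 8.75 m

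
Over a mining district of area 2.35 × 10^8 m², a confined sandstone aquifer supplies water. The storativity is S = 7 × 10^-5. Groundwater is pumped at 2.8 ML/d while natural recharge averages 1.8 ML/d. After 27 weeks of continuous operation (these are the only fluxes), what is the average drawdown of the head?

Net abstraction = 2.8 − 1.8 = 1 ML/d
Q_net = 1 ML/d = 1000 m³/d
t = 27 weeks = 189 d
ΔV = Q × t = 1000 m³/d × 189 d = 1.89 × 10^5 m³
Δh = ΔV / (S × A) = 1.89 × 10^5 / (7 × 10^-5 × 2.35 × 10^8) = 11.49 m

Δh ≈ 11.5 m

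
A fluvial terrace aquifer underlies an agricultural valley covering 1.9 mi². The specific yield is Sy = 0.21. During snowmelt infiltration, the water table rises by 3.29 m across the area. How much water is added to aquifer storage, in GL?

A = 1.9 mi² = 4.921 × 10^6 m²
ΔV = Sy × A × Δh = 0.21 × 4.921 × 10^6 m² × 3.29 m = 3.4 × 10^6 m³
ΔV = 3.4 × 10^6 m³ = 3.4 GL

ΔV ≈ 3.4 GL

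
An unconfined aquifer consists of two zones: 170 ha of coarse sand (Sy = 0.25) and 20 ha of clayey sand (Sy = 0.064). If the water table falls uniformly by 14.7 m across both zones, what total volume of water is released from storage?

ΔV ≈ 6.44 × 10^6 m³

A₁ = 170 ha = 1.7 × 10^6 m²; A₂ = 20 ha = 2 × 10^5 m²
ΔV₁ = 0.25 × 1.7 × 10^6 × 14.7 = 6.247 × 10^6 m³
ΔV₂ = 0.064 × 2 × 10^5 × 14.7 = 1.882 × 10^5 m³
ΔV = ΔV₁ + ΔV₂ = 6.436 × 10^6 m³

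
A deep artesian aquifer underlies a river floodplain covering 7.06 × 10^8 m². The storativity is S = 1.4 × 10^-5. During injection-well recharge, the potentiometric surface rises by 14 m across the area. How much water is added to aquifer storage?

ΔV ≈ 1.38 × 10^5 m³

ΔV = S × A × Δh = 1.4 × 10^-5 × 7.06 × 10^8 m² × 14 m = 1.384 × 10^5 m³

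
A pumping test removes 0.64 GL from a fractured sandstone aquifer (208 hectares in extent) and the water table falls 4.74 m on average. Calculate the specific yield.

A = 208 hectares = 2.08 × 10^6 m²
ΔV = 0.64 GL = 6.4 × 10^5 m³
Sy = ΔV / (A × Δh) = 6.4 × 10^5 m³ / (2.08 × 10^6 m² × 4.74 m) = 0.06491

Sy ≈ 0.065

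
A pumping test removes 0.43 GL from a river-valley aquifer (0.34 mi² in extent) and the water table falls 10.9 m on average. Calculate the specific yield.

Sy ≈ 0.045

A = 0.34 mi² = 8.806 × 10^5 m²
ΔV = 0.43 GL = 4.3 × 10^5 m³
Sy = ΔV / (A × Δh) = 4.3 × 10^5 m³ / (8.806 × 10^5 m² × 10.9 m) = 0.0448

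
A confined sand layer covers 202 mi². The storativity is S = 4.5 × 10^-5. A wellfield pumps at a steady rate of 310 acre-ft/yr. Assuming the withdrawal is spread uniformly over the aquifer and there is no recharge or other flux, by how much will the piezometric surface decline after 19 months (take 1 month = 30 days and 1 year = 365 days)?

A = 202 mi² = 5.232 × 10^8 m²
Q = 310 acre-ft/yr = 1048 m³/d
t = 19 months = 570 d
ΔV = Q × t = 1048 m³/d × 570 d = 5.971 × 10^5 m³
Δh = ΔV / (S × A) = 5.971 × 10^5 / (4.5 × 10^-5 × 5.232 × 10^8) = 25.36 m

Δh ≈ 25.4 m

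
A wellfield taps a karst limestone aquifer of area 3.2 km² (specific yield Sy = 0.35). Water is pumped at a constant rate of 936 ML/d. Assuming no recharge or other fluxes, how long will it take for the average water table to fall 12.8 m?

t ≈ 15.3 days

A = 3.2 km² = 3.2 × 10^6 m²
ΔV = Sy × A × Δh = 0.35 × 3.2 × 10^6 × 12.8 = 1.434 × 10^7 m³
Q = 936 ML/d = 9.36 × 10^5 m³/d
t = ΔV / Q = 1.434 × 10^7 m³ / 9.36 × 10^5 m³/d = 15.32 d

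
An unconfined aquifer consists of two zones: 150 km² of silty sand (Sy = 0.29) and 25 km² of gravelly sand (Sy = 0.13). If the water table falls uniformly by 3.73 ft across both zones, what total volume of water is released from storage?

A₁ = 150 km² = 1.5 × 10^8 m²; A₂ = 25 km² = 2.5 × 10^7 m²
Δh = 3.73 ft = 1.137 m
ΔV₁ = 0.29 × 1.5 × 10^8 × 1.137 = 4.946 × 10^7 m³
ΔV₂ = 0.13 × 2.5 × 10^7 × 1.137 = 3.695 × 10^6 m³
ΔV = ΔV₁ + ΔV₂ = 5.315 × 10^7 m³

ΔV ≈ 5.32 × 10^7 m³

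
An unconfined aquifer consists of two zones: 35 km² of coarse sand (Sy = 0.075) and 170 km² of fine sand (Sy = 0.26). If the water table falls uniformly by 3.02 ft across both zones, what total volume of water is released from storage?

A₁ = 35 km² = 3.5 × 10^7 m²; A₂ = 170 km² = 1.7 × 10^8 m²
Δh = 3.02 ft = 0.9205 m
ΔV₁ = 0.075 × 3.5 × 10^7 × 0.9205 = 2.416 × 10^6 m³
ΔV₂ = 0.26 × 1.7 × 10^8 × 0.9205 = 4.069 × 10^7 m³
ΔV = ΔV₁ + ΔV₂ = 4.31 × 10^7 m³

ΔV ≈ 4.31 × 10^7 m³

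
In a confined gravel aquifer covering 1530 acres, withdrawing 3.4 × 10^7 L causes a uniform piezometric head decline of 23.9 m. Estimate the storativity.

S ≈ 2.3 × 10^-4

A = 1530 acres = 6.192 × 10^6 m²
ΔV = 3.4 × 10^7 L = 34000 m³
S = ΔV / (A × Δh) = 34000 m³ / (6.192 × 10^6 m² × 23.9 m) = 2.298 × 10^-4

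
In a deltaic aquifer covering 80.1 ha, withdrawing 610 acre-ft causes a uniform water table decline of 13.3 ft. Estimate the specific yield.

Sy ≈ 0.23

A = 80.1 ha = 8.01 × 10^5 m²
Δh = 13.3 ft = 4.054 m
ΔV = 610 acre-ft = 7.524 × 10^5 m³
Sy = ΔV / (A × Δh) = 7.524 × 10^5 m³ / (8.01 × 10^5 m² × 4.054 m) = 0.2317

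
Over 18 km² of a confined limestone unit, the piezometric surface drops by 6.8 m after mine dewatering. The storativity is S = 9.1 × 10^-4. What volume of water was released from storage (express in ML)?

ΔV ≈ 111 ML

A = 18 km² = 1.8 × 10^7 m²
ΔV = S × A × Δh = 9.1 × 10^-4 × 1.8 × 10^7 m² × 6.8 m = 1.114 × 10^5 m³
ΔV = 1.114 × 10^5 m³ = 111.4 ML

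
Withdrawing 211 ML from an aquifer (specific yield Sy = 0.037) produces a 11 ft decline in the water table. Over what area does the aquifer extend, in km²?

Δh = 11 ft = 3.353 m
ΔV = 211 ML = 2.11 × 10^5 m³
A = ΔV / (Sy × Δh) = 2.11 × 10^5 / (0.037 × 3.353) = 1.701 × 10^6 m²
A = 1.701 × 10^6 m² = 1.701 km²

A ≈ 1.7 km²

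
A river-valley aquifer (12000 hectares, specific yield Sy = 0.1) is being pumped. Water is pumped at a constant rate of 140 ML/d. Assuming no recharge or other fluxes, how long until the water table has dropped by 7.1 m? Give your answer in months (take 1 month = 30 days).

t ≈ 20.3 months

A = 12000 hectares = 1.2 × 10^8 m²
ΔV = Sy × A × Δh = 0.1 × 1.2 × 10^8 × 7.1 = 8.52 × 10^7 m³
Q = 140 ML/d = 1.4 × 10^5 m³/d
t = ΔV / Q = 8.52 × 10^7 m³ / 1.4 × 10^5 m³/d = 608.6 d
t = 608.6 d ≈ 20.29 months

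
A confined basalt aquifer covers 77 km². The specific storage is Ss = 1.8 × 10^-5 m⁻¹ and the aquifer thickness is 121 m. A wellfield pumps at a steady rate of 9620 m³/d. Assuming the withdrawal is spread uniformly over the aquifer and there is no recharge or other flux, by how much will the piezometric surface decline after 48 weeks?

S = Ss × b = 1.8 × 10^-5 m⁻¹ × 121 m = 2.178 × 10^-3
A = 77 km² = 7.7 × 10^7 m²
t = 48 weeks = 336 d
ΔV = Q × t = 9620 m³/d × 336 d = 3.232 × 10^6 m³
Δh = ΔV / (S × A) = 3.232 × 10^6 / (0.002178 × 7.7 × 10^7) = 19.27 m

Δh ≈ 19.3 m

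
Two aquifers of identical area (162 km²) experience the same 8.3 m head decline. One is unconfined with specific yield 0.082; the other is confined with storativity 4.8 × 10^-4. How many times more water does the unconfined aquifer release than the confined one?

A = 162 km² = 1.62 × 10^8 m²
Unconfined: ΔV_u = Sy × A × Δh = 0.082 × 1.62 × 10^8 × 8.3 = 1.103 × 10^8 m³
Confined: ΔV_c = S × A × Δh = 4.8 × 10^-4 × 1.62 × 10^8 × 8.3 = 6.454 × 10^5 m³
Ratio = ΔV_u / ΔV_c = Sy / S = 0.082 / 4.8 × 10^-4 = 170.8

ΔV_u / ΔV_c ≈ 171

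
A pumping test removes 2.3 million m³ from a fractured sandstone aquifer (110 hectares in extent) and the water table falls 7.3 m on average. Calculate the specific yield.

Sy ≈ 0.29

A = 110 hectares = 1.1 × 10^6 m²
ΔV = 2.3 million m³ = 2.3 × 10^6 m³
Sy = ΔV / (A × Δh) = 2.3 × 10^6 m³ / (1.1 × 10^6 m² × 7.3 m) = 0.2864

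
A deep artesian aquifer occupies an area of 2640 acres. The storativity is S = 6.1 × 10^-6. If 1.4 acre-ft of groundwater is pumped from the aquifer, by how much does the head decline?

Δh ≈ 26.5 m

A = 2640 acres = 1.068 × 10^7 m²
ΔV = 1.4 acre-ft = 1727 m³
Δh = ΔV / (S × A) = 1727 m³ / (6.1 × 10^-6 × 1.068 × 10^7 m²) = 26.5 m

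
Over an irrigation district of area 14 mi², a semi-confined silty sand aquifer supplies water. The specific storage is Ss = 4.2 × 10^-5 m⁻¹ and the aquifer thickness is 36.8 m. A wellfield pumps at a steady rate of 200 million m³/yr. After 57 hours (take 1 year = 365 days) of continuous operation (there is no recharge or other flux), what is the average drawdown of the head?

Δh ≈ 23.2 m

S = Ss × b = 4.2 × 10^-5 m⁻¹ × 36.8 m = 1.546 × 10^-3
A = 14 mi² = 3.626 × 10^7 m²
Q = 200 million m³/yr = 5.479 × 10^5 m³/d
t = 57 hours = 2.375 d
ΔV = Q × t = 5.479 × 10^5 m³/d × 2.375 d = 1.301 × 10^6 m³
Δh = ΔV / (S × A) = 1.301 × 10^6 / (0.001546 × 3.626 × 10^7) = 23.22 m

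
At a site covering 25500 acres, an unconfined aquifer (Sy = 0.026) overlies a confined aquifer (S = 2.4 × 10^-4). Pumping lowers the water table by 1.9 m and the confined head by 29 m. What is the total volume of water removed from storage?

A = 25500 acres = 1.032 × 10^8 m²
Unconfined: ΔV_u = Sy × A × Δh_u = 0.026 × 1.032 × 10^8 × 1.9 = 5.098 × 10^6 m³
Confined: ΔV_c = S × A × Δh_c = 2.4 × 10^-4 × 1.032 × 10^8 × 29 = 7.182 × 10^5 m³
Total ΔV = 5.098 × 10^6 + 7.182 × 10^5 = 5.816 × 10^6 m³

ΔV ≈ 5.82 × 10^6 m³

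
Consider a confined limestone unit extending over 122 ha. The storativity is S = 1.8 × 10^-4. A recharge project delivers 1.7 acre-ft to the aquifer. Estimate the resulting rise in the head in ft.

Δh ≈ 31.3 ft

A = 122 ha = 1.22 × 10^6 m²
ΔV = 1.7 acre-ft = 2097 m³
Δh = ΔV / (S × A) = 2097 m³ / (1.8 × 10^-4 × 1.22 × 10^6 m²) = 9.549 m
Δh = 9.549 m = 31.33 ft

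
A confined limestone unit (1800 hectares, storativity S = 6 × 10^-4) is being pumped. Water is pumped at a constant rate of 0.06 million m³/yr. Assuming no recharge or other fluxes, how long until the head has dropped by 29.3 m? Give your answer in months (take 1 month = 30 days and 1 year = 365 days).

t ≈ 64.2 months

A = 1800 hectares = 1.8 × 10^7 m²
ΔV = S × A × Δh = 6 × 10^-4 × 1.8 × 10^7 × 29.3 = 3.164 × 10^5 m³
Q = 0.06 million m³/yr = 164.4 m³/d
t = ΔV / Q = 3.164 × 10^5 m³ / 164.4 m³/d = 1925 d
t = 1925 d ≈ 64.17 months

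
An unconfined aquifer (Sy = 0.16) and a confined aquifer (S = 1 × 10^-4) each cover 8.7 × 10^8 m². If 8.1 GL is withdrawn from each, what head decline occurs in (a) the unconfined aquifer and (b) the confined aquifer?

ΔV = 8.1 GL = 8.1 × 10^6 m³
Unconfined: Δh_u = ΔV/(Sy·A) = 8.1 × 10^6/(0.16 × 8.7 × 10^8) = 0.05819 m
Confined: Δh_c = ΔV/(S·A) = 8.1 × 10^6/(1 × 10^-4 × 8.7 × 10^8) = 93.1 m

Δh_u ≈ 0.0582 m; Δh_c ≈ 93.1 m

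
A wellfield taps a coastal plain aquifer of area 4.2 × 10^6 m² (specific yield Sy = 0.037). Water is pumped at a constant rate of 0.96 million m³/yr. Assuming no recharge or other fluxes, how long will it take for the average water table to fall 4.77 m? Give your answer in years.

t ≈ 0.772 years

ΔV = Sy × A × Δh = 0.037 × 4.2 × 10^6 × 4.77 = 7.413 × 10^5 m³
Q = 0.96 million m³/yr = 2630 m³/d
t = ΔV / Q = 7.413 × 10^5 m³ / 2630 m³/d = 281.8 d
t = 281.8 d ≈ 0.7721 years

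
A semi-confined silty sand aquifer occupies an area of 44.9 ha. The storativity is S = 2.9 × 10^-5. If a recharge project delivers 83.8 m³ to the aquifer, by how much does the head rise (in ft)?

Δh ≈ 21.1 ft

A = 44.9 ha = 4.49 × 10^5 m²
Δh = ΔV / (S × A) = 83.8 m³ / (2.9 × 10^-5 × 4.49 × 10^5 m²) = 6.436 m
Δh = 6.436 m = 21.11 ft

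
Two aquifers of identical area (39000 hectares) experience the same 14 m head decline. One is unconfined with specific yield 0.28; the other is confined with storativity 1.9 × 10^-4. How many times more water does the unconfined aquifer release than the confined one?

ΔV_u / ΔV_c ≈ 1470

A = 39000 hectares = 3.9 × 10^8 m²
Unconfined: ΔV_u = Sy × A × Δh = 0.28 × 3.9 × 10^8 × 14 = 1.529 × 10^9 m³
Confined: ΔV_c = S × A × Δh = 1.9 × 10^-4 × 3.9 × 10^8 × 14 = 1.037 × 10^6 m³
Ratio = ΔV_u / ΔV_c = Sy / S = 0.28 / 1.9 × 10^-4 = 1474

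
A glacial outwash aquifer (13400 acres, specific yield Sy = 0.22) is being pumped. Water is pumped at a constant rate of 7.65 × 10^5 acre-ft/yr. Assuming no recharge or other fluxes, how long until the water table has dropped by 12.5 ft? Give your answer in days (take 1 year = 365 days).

A = 13400 acres = 5.423 × 10^7 m²
Δh = 12.5 ft = 3.81 m
ΔV = Sy × A × Δh = 0.22 × 5.423 × 10^7 × 3.81 = 4.545 × 10^7 m³
Q = 7.65 × 10^5 acre-ft/yr = 2.585 × 10^6 m³/d
t = ΔV / Q = 4.545 × 10^7 m³ / 2.585 × 10^6 m³/d = 17.58 d

t ≈ 17.6 days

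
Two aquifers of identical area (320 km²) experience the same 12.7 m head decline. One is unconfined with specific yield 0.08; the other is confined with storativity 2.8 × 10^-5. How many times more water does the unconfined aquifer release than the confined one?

A = 320 km² = 3.2 × 10^8 m²
Unconfined: ΔV_u = Sy × A × Δh = 0.08 × 3.2 × 10^8 × 12.7 = 3.251 × 10^8 m³
Confined: ΔV_c = S × A × Δh = 2.8 × 10^-5 × 3.2 × 10^8 × 12.7 = 1.138 × 10^5 m³
Ratio = ΔV_u / ΔV_c = Sy / S = 0.08 / 2.8 × 10^-5 = 2857

ΔV_u / ΔV_c ≈ 2860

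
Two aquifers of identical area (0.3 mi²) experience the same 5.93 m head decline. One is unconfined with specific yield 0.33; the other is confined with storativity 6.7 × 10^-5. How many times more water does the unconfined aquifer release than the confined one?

ΔV_u / ΔV_c ≈ 4930

A = 0.3 mi² = 7.77 × 10^5 m²
Unconfined: ΔV_u = Sy × A × Δh = 0.33 × 7.77 × 10^5 × 5.93 = 1.521 × 10^6 m³
Confined: ΔV_c = S × A × Δh = 6.7 × 10^-5 × 7.77 × 10^5 × 5.93 = 308.7 m³
Ratio = ΔV_u / ΔV_c = Sy / S = 0.33 / 6.7 × 10^-5 = 4925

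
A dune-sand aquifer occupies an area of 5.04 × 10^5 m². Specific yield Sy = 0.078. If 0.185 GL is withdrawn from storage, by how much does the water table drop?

Δh ≈ 4.71 m

ΔV = 0.185 GL = 1.85 × 10^5 m³
Δh = ΔV / (Sy × A) = 1.85 × 10^5 m³ / (0.078 × 5.04 × 10^5 m²) = 4.706 m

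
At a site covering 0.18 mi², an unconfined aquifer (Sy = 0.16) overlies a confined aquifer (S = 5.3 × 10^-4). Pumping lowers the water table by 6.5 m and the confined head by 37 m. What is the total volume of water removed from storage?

A = 0.18 mi² = 4.662 × 10^5 m²
Unconfined: ΔV_u = Sy × A × Δh_u = 0.16 × 4.662 × 10^5 × 6.5 = 4.848 × 10^5 m³
Confined: ΔV_c = S × A × Δh_c = 5.3 × 10^-4 × 4.662 × 10^5 × 37 = 9142 m³
Total ΔV = 4.848 × 10^5 + 9142 = 4.94 × 10^5 m³

ΔV ≈ 4.94 × 10^5 m³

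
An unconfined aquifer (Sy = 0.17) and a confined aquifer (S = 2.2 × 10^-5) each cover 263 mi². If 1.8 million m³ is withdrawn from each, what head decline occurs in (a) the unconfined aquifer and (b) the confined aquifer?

Δh_u ≈ 0.0155 m; Δh_c ≈ 120 m

A = 263 mi² = 6.812 × 10^8 m²
ΔV = 1.8 million m³ = 1.8 × 10^6 m³
Unconfined: Δh_u = ΔV/(Sy·A) = 1.8 × 10^6/(0.17 × 6.812 × 10^8) = 0.01554 m
Confined: Δh_c = ΔV/(S·A) = 1.8 × 10^6/(2.2 × 10^-5 × 6.812 × 10^8) = 120.1 m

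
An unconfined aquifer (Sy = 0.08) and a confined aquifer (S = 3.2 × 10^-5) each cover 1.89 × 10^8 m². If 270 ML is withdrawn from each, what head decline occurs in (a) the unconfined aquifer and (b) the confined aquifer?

Δh_u ≈ 0.0179 m; Δh_c ≈ 44.6 m

ΔV = 270 ML = 2.7 × 10^5 m³
Unconfined: Δh_u = ΔV/(Sy·A) = 2.7 × 10^5/(0.08 × 1.89 × 10^8) = 0.01786 m
Confined: Δh_c = ΔV/(S·A) = 2.7 × 10^5/(3.2 × 10^-5 × 1.89 × 10^8) = 44.64 m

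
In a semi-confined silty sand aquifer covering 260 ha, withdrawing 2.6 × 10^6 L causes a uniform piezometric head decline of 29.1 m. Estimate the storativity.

S ≈ 3.4 × 10^-5

A = 260 ha = 2.6 × 10^6 m²
ΔV = 2.6 × 10^6 L = 2600 m³
S = ΔV / (A × Δh) = 2600 m³ / (2.6 × 10^6 m² × 29.1 m) = 3.436 × 10^-5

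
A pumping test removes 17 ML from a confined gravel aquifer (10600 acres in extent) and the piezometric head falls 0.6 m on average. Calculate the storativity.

A = 10600 acres = 4.29 × 10^7 m²
ΔV = 17 ML = 17000 m³
S = ΔV / (A × Δh) = 17000 m³ / (4.29 × 10^7 m² × 0.6 m) = 6.605 × 10^-4

S ≈ 6.6 × 10^-4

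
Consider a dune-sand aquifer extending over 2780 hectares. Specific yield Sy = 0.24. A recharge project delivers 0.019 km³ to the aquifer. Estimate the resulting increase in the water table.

A = 2780 hectares = 2.78 × 10^7 m²
ΔV = 0.019 km³ = 1.9 × 10^7 m³
Δh = ΔV / (Sy × A) = 1.9 × 10^7 m³ / (0.24 × 2.78 × 10^7 m²) = 2.848 m

Δh ≈ 2.85 m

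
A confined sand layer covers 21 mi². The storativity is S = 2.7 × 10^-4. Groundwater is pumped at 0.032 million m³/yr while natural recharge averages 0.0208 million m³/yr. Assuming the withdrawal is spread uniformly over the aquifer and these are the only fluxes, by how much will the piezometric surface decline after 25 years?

A = 21 mi² = 5.439 × 10^7 m²
Net abstraction = 0.032 − 0.0208 = 0.0112 million m³/yr
Q_net = 0.0112 million m³/yr = 30.68 m³/d
t = 25 years = 9125 d
ΔV = Q × t = 30.68 m³/d × 9125 d = 2.8 × 10^5 m³
Δh = ΔV / (S × A) = 2.8 × 10^5 / (2.7 × 10^-4 × 5.439 × 10^7) = 19.07 m

Δh ≈ 19.1 m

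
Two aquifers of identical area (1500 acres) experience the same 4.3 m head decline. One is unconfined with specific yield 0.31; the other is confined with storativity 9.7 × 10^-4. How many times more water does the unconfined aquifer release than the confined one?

ΔV_u / ΔV_c ≈ 320

A = 1500 acres = 6.07 × 10^6 m²
Unconfined: ΔV_u = Sy × A × Δh = 0.31 × 6.07 × 10^6 × 4.3 = 8.092 × 10^6 m³
Confined: ΔV_c = S × A × Δh = 9.7 × 10^-4 × 6.07 × 10^6 × 4.3 = 25320 m³
Ratio = ΔV_u / ΔV_c = Sy / S = 0.31 / 9.7 × 10^-4 = 319.6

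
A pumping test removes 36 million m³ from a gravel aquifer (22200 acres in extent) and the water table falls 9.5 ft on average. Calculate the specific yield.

A = 22200 acres = 8.984 × 10^7 m²
Δh = 9.5 ft = 2.896 m
ΔV = 36 million m³ = 3.6 × 10^7 m³
Sy = ΔV / (A × Δh) = 3.6 × 10^7 m³ / (8.984 × 10^7 m² × 2.896 m) = 0.1384

Sy ≈ 0.14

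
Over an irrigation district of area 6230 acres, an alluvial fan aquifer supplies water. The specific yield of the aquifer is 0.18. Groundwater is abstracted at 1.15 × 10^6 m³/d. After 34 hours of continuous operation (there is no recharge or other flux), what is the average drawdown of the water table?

A = 6230 acres = 2.521 × 10^7 m²
t = 34 hours = 1.417 d
ΔV = Q × t = 1.15 × 10^6 m³/d × 1.417 d = 1.629 × 10^6 m³
Δh = ΔV / (Sy × A) = 1.629 × 10^6 / (0.18 × 2.521 × 10^7) = 0.359 m

Δh ≈ 0.359 m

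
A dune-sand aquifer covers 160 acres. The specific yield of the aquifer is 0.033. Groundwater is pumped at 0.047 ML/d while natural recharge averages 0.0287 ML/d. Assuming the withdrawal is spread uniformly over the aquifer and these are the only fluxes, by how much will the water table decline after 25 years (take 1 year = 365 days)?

A = 160 acres = 6.475 × 10^5 m²
Net abstraction = 0.047 − 0.0287 = 0.0183 ML/d
Q_net = 0.0183 ML/d = 18.3 m³/d
t = 25 years = 9125 d
ΔV = Q × t = 18.3 m³/d × 9125 d = 1.67 × 10^5 m³
Δh = ΔV / (Sy × A) = 1.67 × 10^5 / (0.033 × 6.475 × 10^5) = 7.815 m

Δh ≈ 7.82 m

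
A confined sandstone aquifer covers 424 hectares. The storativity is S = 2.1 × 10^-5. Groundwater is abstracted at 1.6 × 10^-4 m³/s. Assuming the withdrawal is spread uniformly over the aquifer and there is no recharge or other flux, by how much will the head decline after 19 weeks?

Δh ≈ 20.6 m

A = 424 hectares = 4.24 × 10^6 m²
Q = 1.6 × 10^-4 m³/s = 13.82 m³/d
t = 19 weeks = 133 d
ΔV = Q × t = 13.82 m³/d × 133 d = 1839 m³
Δh = ΔV / (S × A) = 1839 / (2.1 × 10^-5 × 4.24 × 10^6) = 20.65 m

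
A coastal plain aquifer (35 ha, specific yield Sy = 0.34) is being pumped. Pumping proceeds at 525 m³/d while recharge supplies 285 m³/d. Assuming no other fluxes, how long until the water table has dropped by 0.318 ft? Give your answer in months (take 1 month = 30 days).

t ≈ 1.6 months

A = 35 ha = 3.5 × 10^5 m²
Δh = 0.318 ft = 0.09693 m
ΔV = Sy × A × Δh = 0.34 × 3.5 × 10^5 × 0.09693 = 11530 m³
Net withdrawal = 525 − 285 = 240 m³/d
t = ΔV / Q = 11530 m³ / 240 m³/d = 48.06 d
t = 48.06 d ≈ 1.602 months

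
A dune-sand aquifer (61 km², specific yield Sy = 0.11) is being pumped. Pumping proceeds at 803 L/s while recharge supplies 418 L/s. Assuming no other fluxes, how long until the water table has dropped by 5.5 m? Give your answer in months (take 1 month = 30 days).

t ≈ 37 months

A = 61 km² = 6.1 × 10^7 m²
ΔV = Sy × A × Δh = 0.11 × 6.1 × 10^7 × 5.5 = 3.691 × 10^7 m³
Net withdrawal = 803 − 418 = 385 L/s = 33260 m³/d
t = ΔV / Q = 3.691 × 10^7 m³ / 33260 m³/d = 1109 d
t = 1109 d ≈ 36.98 months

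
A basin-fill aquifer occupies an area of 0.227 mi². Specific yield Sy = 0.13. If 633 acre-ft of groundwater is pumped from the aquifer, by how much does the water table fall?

A = 0.227 mi² = 5.879 × 10^5 m²
ΔV = 633 acre-ft = 7.808 × 10^5 m³
Δh = ΔV / (Sy × A) = 7.808 × 10^5 m³ / (0.13 × 5.879 × 10^5 m²) = 10.22 m

Δh ≈ 10.2 m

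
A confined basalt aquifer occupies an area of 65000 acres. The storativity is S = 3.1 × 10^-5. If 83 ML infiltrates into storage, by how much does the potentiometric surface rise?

Δh ≈ 10.2 m

A = 65000 acres = 2.63 × 10^8 m²
ΔV = 83 ML = 83000 m³
Δh = ΔV / (S × A) = 83000 m³ / (3.1 × 10^-5 × 2.63 × 10^8 m²) = 10.18 m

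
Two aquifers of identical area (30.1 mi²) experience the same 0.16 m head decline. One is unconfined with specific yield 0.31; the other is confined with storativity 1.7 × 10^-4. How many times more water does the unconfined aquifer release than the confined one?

ΔV_u / ΔV_c ≈ 1820

A = 30.1 mi² = 7.796 × 10^7 m²
Unconfined: ΔV_u = Sy × A × Δh = 0.31 × 7.796 × 10^7 × 0.16 = 3.867 × 10^6 m³
Confined: ΔV_c = S × A × Δh = 1.7 × 10^-4 × 7.796 × 10^7 × 0.16 = 2120 m³
Ratio = ΔV_u / ΔV_c = Sy / S = 0.31 / 1.7 × 10^-4 = 1824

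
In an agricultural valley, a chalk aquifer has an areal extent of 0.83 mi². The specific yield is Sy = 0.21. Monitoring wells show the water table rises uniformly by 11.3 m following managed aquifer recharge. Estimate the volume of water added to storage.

ΔV ≈ 5.1 × 10^6 m³

A = 0.83 mi² = 2.15 × 10^6 m²
ΔV = Sy × A × Δh = 0.21 × 2.15 × 10^6 m² × 11.3 m = 5.101 × 10^6 m³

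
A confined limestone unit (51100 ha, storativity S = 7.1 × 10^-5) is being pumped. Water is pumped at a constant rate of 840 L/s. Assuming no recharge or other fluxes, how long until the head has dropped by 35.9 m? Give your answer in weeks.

A = 51100 ha = 5.11 × 10^8 m²
ΔV = S × A × Δh = 7.1 × 10^-5 × 5.11 × 10^8 × 35.9 = 1.302 × 10^6 m³
Q = 840 L/s = 72580 m³/d
t = ΔV / Q = 1.302 × 10^6 m³ / 72580 m³/d = 17.95 d
t = 17.95 d ≈ 2.564 weeks

t ≈ 2.56 weeks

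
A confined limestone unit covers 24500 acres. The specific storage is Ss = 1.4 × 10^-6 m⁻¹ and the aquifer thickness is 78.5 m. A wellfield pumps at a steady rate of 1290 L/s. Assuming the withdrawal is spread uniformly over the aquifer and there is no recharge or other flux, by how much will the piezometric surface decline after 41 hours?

S = Ss × b = 1.4 × 10^-6 m⁻¹ × 78.5 m = 1.099 × 10^-4
A = 24500 acres = 9.915 × 10^7 m²
Q = 1290 L/s = 1.115 × 10^5 m³/d
t = 41 hours = 1.708 d
ΔV = Q × t = 1.115 × 10^5 m³/d × 1.708 d = 1.904 × 10^5 m³
Δh = ΔV / (S × A) = 1.904 × 10^5 / (1.099 × 10^-4 × 9.915 × 10^7) = 17.47 m

Δh ≈ 17.5 m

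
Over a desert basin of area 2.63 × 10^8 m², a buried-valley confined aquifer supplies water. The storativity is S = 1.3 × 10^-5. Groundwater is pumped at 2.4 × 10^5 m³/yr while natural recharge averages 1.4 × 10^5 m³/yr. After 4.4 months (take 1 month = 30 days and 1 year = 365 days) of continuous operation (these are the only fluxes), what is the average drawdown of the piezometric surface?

Net abstraction = 2.4 × 10^5 − 1.4 × 10^5 = 1 × 10^5 m³/yr
Q_net = 1 × 10^5 m³/yr = 274 m³/d
t = 4.4 months = 132 d
ΔV = Q × t = 274 m³/d × 132 d = 36160 m³
Δh = ΔV / (S × A) = 36160 / (1.3 × 10^-5 × 2.63 × 10^8) = 10.58 m

Δh ≈ 10.6 m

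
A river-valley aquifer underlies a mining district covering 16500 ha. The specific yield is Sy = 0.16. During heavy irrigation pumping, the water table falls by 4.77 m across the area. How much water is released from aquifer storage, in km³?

A = 16500 ha = 1.65 × 10^8 m²
ΔV = Sy × A × Δh = 0.16 × 1.65 × 10^8 m² × 4.77 m = 1.259 × 10^8 m³
ΔV = 1.259 × 10^8 m³ = 0.1259 km³

ΔV ≈ 0.126 km³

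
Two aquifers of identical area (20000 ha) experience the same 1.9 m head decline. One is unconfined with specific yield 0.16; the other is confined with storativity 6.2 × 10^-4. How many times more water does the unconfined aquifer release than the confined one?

A = 20000 ha = 2 × 10^8 m²
Unconfined: ΔV_u = Sy × A × Δh = 0.16 × 2 × 10^8 × 1.9 = 6.08 × 10^7 m³
Confined: ΔV_c = S × A × Δh = 6.2 × 10^-4 × 2 × 10^8 × 1.9 = 2.356 × 10^5 m³
Ratio = ΔV_u / ΔV_c = Sy / S = 0.16 / 6.2 × 10^-4 = 258.1

ΔV_u / ΔV_c ≈ 258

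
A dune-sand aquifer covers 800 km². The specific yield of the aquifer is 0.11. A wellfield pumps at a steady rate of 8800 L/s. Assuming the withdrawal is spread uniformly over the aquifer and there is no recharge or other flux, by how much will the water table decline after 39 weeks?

A = 800 km² = 8 × 10^8 m²
Q = 8800 L/s = 7.603 × 10^5 m³/d
t = 39 weeks = 273 d
ΔV = Q × t = 7.603 × 10^5 m³/d × 273 d = 2.076 × 10^8 m³
Δh = ΔV / (Sy × A) = 2.076 × 10^8 / (0.11 × 8 × 10^8) = 2.359 m

Δh ≈ 2.36 m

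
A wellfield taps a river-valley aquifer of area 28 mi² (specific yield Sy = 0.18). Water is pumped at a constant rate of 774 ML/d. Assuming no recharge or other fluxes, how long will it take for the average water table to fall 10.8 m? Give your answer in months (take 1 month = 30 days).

A = 28 mi² = 7.252 × 10^7 m²
ΔV = Sy × A × Δh = 0.18 × 7.252 × 10^7 × 10.8 = 1.41 × 10^8 m³
Q = 774 ML/d = 7.74 × 10^5 m³/d
t = ΔV / Q = 1.41 × 10^8 m³ / 7.74 × 10^5 m³/d = 182.1 d
t = 182.1 d ≈ 6.071 months

t ≈ 6.07 months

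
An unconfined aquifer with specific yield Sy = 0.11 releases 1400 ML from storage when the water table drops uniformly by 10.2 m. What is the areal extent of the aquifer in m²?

ΔV = 1400 ML = 1.4 × 10^6 m³
A = ΔV / (Sy × Δh) = 1.4 × 10^6 / (0.11 × 10.2) = 1.248 × 10^6 m²

A ≈ 1.25 × 10^6 m²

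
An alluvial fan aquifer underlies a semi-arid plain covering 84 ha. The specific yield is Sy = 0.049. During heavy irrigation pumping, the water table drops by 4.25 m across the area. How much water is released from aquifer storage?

ΔV ≈ 1.75 × 10^5 m³

A = 84 ha = 8.4 × 10^5 m²
ΔV = Sy × A × Δh = 0.049 × 8.4 × 10^5 m² × 4.25 m = 1.749 × 10^5 m³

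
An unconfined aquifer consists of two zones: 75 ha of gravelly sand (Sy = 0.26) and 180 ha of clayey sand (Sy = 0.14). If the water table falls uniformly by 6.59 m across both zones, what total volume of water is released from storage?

A₁ = 75 ha = 7.5 × 10^5 m²; A₂ = 180 ha = 1.8 × 10^6 m²
ΔV₁ = 0.26 × 7.5 × 10^5 × 6.59 = 1.285 × 10^6 m³
ΔV₂ = 0.14 × 1.8 × 10^6 × 6.59 = 1.661 × 10^6 m³
ΔV = ΔV₁ + ΔV₂ = 2.946 × 10^6 m³

ΔV ≈ 2.95 × 10^6 m³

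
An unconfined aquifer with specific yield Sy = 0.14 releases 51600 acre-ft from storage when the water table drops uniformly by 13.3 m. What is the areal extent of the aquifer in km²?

ΔV = 51600 acre-ft = 6.365 × 10^7 m³
A = ΔV / (Sy × Δh) = 6.365 × 10^7 / (0.14 × 13.3) = 3.418 × 10^7 m²
A = 3.418 × 10^7 m² = 34.18 km²

A ≈ 34.2 km²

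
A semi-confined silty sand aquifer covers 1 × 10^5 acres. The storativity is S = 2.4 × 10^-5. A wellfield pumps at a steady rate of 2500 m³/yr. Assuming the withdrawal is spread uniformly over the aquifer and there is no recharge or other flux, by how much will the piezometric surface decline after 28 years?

A = 1 × 10^5 acres = 4.047 × 10^8 m²
Q = 2500 m³/yr = 6.849 m³/d
t = 28 years = 10220 d
ΔV = Q × t = 6.849 m³/d × 10220 d = 70000 m³
Δh = ΔV / (S × A) = 70000 / (2.4 × 10^-5 × 4.047 × 10^8) = 7.207 m

Δh ≈ 7.21 m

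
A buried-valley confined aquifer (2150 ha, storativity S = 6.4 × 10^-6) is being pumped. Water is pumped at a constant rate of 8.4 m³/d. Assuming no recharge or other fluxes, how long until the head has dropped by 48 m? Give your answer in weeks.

A = 2150 ha = 2.15 × 10^7 m²
ΔV = S × A × Δh = 6.4 × 10^-6 × 2.15 × 10^7 × 48 = 6605 m³
t = ΔV / Q = 6605 m³ / 8.4 m³/d = 786.3 d
t = 786.3 d ≈ 112.3 weeks

t ≈ 112 weeks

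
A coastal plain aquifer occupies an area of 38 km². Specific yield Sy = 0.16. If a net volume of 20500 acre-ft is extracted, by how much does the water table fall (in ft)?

Δh ≈ 13.6 ft

A = 38 km² = 3.8 × 10^7 m²
ΔV = 20500 acre-ft = 2.529 × 10^7 m³
Δh = ΔV / (Sy × A) = 2.529 × 10^7 m³ / (0.16 × 3.8 × 10^7 m²) = 4.159 m
Δh = 4.159 m = 13.64 ft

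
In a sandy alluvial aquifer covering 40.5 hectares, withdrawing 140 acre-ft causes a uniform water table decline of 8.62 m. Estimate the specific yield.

A = 40.5 hectares = 4.05 × 10^5 m²
ΔV = 140 acre-ft = 1.727 × 10^5 m³
Sy = ΔV / (A × Δh) = 1.727 × 10^5 m³ / (4.05 × 10^5 m² × 8.62 m) = 0.04947

Sy ≈ 0.049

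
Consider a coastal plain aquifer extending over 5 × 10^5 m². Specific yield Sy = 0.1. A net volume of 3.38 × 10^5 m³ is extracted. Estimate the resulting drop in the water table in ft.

Δh = ΔV / (Sy × A) = 3.38 × 10^5 m³ / (0.1 × 5 × 10^5 m²) = 6.76 m
Δh = 6.76 m = 22.18 ft

Δh ≈ 22.2 ft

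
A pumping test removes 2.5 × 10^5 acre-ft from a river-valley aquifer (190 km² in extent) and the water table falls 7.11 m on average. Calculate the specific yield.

A = 190 km² = 1.9 × 10^8 m²
ΔV = 2.5 × 10^5 acre-ft = 3.084 × 10^8 m³
Sy = ΔV / (A × Δh) = 3.084 × 10^8 m³ / (1.9 × 10^8 m² × 7.11 m) = 0.2283

Sy ≈ 0.23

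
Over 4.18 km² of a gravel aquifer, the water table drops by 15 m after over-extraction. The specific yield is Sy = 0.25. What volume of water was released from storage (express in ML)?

ΔV ≈ 15700 ML

A = 4.18 km² = 4.18 × 10^6 m²
ΔV = Sy × A × Δh = 0.25 × 4.18 × 10^6 m² × 15 m = 1.567 × 10^7 m³
ΔV = 1.567 × 10^7 m³ = 15670 ML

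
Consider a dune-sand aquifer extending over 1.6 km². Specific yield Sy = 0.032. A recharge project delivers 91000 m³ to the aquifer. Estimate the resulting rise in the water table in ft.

A = 1.6 km² = 1.6 × 10^6 m²
Δh = ΔV / (Sy × A) = 91000 m³ / (0.032 × 1.6 × 10^6 m²) = 1.777 m
Δh = 1.777 m = 5.831 ft

Δh ≈ 5.83 ft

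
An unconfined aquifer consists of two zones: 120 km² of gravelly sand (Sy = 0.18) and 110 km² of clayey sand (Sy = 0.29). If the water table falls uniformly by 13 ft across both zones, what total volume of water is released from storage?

ΔV ≈ 2.12 × 10^8 m³

A₁ = 120 km² = 1.2 × 10^8 m²; A₂ = 110 km² = 1.1 × 10^8 m²
Δh = 13 ft = 3.962 m
ΔV₁ = 0.18 × 1.2 × 10^8 × 3.962 = 8.559 × 10^7 m³
ΔV₂ = 0.29 × 1.1 × 10^8 × 3.962 = 1.264 × 10^8 m³
ΔV = ΔV₁ + ΔV₂ = 2.12 × 10^8 m³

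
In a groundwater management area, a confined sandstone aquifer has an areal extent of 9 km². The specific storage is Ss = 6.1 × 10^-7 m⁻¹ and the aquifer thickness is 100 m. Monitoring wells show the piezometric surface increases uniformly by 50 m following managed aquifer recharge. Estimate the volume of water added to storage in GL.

ΔV ≈ 0.0274 GL

S = Ss × b = 6.1 × 10^-7 m⁻¹ × 100 m = 6.1 × 10^-5
A = 9 km² = 9 × 10^6 m²
ΔV = S × A × Δh = 6.1 × 10^-5 × 9 × 10^6 m² × 50 m = 27450 m³
ΔV = 27450 m³ = 0.02745 GL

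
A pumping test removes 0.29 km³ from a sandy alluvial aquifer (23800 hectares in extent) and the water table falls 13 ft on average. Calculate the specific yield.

A = 23800 hectares = 2.38 × 10^8 m²
Δh = 13 ft = 3.962 m
ΔV = 0.29 km³ = 2.9 × 10^8 m³
Sy = ΔV / (A × Δh) = 2.9 × 10^8 m³ / (2.38 × 10^8 m² × 3.962 m) = 0.3075

Sy ≈ 0.31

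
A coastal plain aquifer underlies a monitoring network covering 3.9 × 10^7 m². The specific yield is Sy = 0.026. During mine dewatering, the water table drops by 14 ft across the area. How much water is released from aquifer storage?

Δh = 14 ft = 4.267 m
ΔV = Sy × A × Δh = 0.026 × 3.9 × 10^7 m² × 4.267 m = 4.327 × 10^6 m³

ΔV ≈ 4.33 × 10^6 m³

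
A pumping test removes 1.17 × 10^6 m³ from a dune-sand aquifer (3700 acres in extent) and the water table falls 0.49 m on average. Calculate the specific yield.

A = 3700 acres = 1.497 × 10^7 m²
Sy = ΔV / (A × Δh) = 1.17 × 10^6 m³ / (1.497 × 10^7 m² × 0.49 m) = 0.1595

Sy ≈ 0.16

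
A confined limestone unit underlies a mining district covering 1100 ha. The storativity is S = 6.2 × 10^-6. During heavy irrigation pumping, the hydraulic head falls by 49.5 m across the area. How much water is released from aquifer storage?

ΔV ≈ 3380 m³

A = 1100 ha = 1.1 × 10^7 m²
ΔV = S × A × Δh = 6.2 × 10^-6 × 1.1 × 10^7 m² × 49.5 m = 3376 m³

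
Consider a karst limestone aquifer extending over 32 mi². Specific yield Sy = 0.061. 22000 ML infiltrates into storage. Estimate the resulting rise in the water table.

Δh ≈ 4.35 m

A = 32 mi² = 8.288 × 10^7 m²
ΔV = 22000 ML = 2.2 × 10^7 m³
Δh = ΔV / (Sy × A) = 2.2 × 10^7 m³ / (0.061 × 8.288 × 10^7 m²) = 4.352 m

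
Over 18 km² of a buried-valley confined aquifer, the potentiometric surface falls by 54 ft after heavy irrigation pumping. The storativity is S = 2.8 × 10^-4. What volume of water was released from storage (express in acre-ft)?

ΔV ≈ 67.3 acre-ft

A = 18 km² = 1.8 × 10^7 m²
Δh = 54 ft = 16.46 m
ΔV = S × A × Δh = 2.8 × 10^-4 × 1.8 × 10^7 m² × 16.46 m = 82950 m³
ΔV = 82950 m³ = 67.25 acre-ft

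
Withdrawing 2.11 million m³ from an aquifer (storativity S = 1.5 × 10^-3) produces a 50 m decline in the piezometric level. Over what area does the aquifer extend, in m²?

A ≈ 2.81 × 10^7 m²

ΔV = 2.11 million m³ = 2.11 × 10^6 m³
A = ΔV / (S × Δh) = 2.11 × 10^6 / (0.0015 × 50) = 2.813 × 10^7 m²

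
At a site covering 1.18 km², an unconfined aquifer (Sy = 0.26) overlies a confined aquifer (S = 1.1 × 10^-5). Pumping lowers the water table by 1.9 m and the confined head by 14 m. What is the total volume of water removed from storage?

A = 1.18 km² = 1.18 × 10^6 m²
Unconfined: ΔV_u = Sy × A × Δh_u = 0.26 × 1.18 × 10^6 × 1.9 = 5.829 × 10^5 m³
Confined: ΔV_c = S × A × Δh_c = 1.1 × 10^-5 × 1.18 × 10^6 × 14 = 181.7 m³
Total ΔV = 5.829 × 10^5 + 181.7 = 5.831 × 10^5 m³

ΔV ≈ 5.83 × 10^5 m³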